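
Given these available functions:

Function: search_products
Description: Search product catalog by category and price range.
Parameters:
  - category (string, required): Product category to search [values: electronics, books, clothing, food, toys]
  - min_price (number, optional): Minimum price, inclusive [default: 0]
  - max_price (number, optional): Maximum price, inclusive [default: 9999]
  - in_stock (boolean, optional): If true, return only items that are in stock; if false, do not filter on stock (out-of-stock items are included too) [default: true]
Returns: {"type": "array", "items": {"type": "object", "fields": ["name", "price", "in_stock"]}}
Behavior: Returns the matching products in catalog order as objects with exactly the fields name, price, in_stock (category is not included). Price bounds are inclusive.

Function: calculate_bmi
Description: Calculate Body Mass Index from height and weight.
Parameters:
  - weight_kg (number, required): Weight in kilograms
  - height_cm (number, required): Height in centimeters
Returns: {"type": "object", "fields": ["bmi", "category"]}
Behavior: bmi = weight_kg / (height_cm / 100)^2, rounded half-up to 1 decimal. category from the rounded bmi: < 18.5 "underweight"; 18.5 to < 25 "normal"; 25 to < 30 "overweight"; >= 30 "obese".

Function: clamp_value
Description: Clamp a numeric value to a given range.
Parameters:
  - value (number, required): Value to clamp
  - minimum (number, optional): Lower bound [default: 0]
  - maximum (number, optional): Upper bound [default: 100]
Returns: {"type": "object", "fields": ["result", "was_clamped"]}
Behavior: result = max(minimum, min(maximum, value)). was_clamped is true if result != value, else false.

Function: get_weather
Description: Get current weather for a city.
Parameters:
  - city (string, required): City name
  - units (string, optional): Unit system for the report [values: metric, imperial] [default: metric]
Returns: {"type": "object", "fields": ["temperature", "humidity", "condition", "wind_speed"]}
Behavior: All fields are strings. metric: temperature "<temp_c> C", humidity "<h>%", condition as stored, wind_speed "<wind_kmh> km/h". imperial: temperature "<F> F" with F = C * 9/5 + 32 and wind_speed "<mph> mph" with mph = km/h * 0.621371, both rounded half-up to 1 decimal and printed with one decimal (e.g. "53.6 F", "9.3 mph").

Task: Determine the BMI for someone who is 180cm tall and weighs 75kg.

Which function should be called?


The task needs a function whose description is: Calculate Body Mass Index from height and weight.
calculate_bmi


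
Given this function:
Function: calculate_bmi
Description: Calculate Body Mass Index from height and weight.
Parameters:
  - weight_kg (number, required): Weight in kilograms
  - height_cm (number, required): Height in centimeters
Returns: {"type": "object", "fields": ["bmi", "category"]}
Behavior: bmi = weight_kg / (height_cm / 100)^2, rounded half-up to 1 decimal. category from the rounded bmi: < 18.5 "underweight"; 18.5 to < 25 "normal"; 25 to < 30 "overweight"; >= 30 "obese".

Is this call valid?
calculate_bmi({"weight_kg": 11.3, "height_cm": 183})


Checking all required parameters present and types match... All valid.
Valid


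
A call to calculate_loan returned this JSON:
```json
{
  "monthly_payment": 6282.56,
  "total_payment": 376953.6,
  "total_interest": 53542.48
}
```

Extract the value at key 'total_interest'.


53542.48


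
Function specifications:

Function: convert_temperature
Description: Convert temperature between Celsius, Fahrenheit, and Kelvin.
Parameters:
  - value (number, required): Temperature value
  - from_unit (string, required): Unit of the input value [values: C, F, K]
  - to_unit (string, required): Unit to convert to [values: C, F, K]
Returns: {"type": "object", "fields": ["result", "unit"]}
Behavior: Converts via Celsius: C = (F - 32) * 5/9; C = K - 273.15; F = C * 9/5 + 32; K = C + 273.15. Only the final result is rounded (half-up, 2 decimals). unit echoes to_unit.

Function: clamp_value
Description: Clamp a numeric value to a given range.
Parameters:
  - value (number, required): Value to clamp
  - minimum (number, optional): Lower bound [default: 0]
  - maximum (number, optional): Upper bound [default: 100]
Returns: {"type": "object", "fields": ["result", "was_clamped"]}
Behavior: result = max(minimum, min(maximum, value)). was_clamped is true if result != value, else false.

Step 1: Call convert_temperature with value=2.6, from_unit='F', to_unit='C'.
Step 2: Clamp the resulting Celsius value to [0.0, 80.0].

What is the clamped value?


Step 1: convert_temperature(value=2.6, from_unit=F, to_unit=C)
  To C: (2.6 - 32) * 5/9 = -16.333333
  Target is C: -16.333333
  Round to 2 decimals: -16.33
  -> result = -16.33 C
Step 2: clamp_value(value=-16.33, minimum=0.0, maximum=80.0)
  result = max(0.0, min(80.0, -16.33)) = max(0.0, -16.33) = 0.0
  was_clamped = (0.0 != -16.33) = true
  -> result = 0.0
0.0


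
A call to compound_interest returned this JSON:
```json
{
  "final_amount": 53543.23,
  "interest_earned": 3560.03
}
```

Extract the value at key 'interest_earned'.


3560.03


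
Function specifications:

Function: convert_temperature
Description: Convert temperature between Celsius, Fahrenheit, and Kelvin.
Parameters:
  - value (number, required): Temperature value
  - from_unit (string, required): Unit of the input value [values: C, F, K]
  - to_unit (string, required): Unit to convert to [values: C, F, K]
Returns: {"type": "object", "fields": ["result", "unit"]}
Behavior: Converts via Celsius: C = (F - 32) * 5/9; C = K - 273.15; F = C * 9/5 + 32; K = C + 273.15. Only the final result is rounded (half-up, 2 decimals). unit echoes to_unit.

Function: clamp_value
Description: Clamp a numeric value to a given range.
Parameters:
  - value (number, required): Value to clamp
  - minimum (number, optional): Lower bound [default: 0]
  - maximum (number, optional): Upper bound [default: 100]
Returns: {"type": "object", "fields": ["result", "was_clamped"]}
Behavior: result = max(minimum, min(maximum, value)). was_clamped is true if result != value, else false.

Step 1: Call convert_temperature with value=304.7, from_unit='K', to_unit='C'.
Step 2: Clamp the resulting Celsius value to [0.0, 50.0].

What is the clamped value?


Step 1: convert_temperature(value=304.7, from_unit=K, to_unit=C)
  To C: 304.7 - 273.15 = 31.55
  Target is C: 31.55
  Round to 2 decimals: 31.55
  -> result = 31.55 C
Step 2: clamp_value(value=31.55, minimum=0.0, maximum=50.0)
  result = max(0.0, min(50.0, 31.55)) = max(0.0, 31.55) = 31.55
  was_clamped = (31.55 != 31.55) = false
  -> result = 31.55
31.55


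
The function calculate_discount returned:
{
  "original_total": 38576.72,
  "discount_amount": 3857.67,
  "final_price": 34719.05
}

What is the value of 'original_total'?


38576.72


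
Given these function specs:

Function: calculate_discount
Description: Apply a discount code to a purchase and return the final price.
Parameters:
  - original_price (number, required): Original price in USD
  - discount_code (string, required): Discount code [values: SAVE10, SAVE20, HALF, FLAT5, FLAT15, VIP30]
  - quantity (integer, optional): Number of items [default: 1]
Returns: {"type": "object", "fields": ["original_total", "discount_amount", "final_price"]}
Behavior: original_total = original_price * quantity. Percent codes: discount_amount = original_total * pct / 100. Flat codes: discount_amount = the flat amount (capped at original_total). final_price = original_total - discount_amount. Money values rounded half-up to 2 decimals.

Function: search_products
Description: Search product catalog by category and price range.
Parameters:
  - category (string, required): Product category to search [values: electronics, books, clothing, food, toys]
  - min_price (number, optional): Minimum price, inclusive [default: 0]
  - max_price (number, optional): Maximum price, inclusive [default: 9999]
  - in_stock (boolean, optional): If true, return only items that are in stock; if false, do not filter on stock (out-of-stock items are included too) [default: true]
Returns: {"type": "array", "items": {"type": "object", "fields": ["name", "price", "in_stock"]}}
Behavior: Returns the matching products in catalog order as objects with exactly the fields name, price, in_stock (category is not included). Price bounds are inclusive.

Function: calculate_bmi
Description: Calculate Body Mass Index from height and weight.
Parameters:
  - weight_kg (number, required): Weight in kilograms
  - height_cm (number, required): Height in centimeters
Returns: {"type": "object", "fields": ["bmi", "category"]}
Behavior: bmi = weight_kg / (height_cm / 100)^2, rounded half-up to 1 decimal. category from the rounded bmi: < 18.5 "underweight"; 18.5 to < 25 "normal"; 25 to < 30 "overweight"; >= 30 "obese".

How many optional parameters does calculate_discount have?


Parameters of calculate_discount: original_price (required), discount_code (required), quantity (optional)
Optional count:
1


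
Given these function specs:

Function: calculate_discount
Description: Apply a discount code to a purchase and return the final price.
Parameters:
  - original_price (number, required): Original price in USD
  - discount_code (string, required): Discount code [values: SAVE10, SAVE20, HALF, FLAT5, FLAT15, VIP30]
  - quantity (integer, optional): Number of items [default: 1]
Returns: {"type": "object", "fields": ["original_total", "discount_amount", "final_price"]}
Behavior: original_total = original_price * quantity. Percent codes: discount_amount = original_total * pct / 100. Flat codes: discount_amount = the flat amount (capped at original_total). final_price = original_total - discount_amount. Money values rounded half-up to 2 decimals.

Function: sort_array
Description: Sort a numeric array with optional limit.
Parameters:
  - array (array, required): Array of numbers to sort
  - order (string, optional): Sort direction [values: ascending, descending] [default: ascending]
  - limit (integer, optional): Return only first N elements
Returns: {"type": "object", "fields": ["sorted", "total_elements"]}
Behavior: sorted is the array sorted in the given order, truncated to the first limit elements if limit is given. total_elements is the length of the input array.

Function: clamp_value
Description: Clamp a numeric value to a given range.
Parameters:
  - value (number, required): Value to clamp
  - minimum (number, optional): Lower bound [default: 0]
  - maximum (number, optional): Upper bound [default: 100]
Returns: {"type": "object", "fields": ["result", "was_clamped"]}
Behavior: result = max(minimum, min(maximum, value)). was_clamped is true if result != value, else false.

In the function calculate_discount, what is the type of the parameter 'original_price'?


The calculate_discount spec declares:
  - original_price (number, required): Original price in USD
Type:
number


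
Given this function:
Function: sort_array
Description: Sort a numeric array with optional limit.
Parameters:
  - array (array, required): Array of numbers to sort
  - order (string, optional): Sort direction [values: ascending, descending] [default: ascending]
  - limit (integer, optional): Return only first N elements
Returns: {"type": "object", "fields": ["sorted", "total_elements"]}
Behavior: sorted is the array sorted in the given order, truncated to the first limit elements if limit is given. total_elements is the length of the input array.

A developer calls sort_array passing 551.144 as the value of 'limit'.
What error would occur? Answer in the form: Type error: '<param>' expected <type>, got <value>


Spec: 'limit' is declared as integer; 551.144 is a non-integer number.
Type error: 'limit' expected integer, got 551.144


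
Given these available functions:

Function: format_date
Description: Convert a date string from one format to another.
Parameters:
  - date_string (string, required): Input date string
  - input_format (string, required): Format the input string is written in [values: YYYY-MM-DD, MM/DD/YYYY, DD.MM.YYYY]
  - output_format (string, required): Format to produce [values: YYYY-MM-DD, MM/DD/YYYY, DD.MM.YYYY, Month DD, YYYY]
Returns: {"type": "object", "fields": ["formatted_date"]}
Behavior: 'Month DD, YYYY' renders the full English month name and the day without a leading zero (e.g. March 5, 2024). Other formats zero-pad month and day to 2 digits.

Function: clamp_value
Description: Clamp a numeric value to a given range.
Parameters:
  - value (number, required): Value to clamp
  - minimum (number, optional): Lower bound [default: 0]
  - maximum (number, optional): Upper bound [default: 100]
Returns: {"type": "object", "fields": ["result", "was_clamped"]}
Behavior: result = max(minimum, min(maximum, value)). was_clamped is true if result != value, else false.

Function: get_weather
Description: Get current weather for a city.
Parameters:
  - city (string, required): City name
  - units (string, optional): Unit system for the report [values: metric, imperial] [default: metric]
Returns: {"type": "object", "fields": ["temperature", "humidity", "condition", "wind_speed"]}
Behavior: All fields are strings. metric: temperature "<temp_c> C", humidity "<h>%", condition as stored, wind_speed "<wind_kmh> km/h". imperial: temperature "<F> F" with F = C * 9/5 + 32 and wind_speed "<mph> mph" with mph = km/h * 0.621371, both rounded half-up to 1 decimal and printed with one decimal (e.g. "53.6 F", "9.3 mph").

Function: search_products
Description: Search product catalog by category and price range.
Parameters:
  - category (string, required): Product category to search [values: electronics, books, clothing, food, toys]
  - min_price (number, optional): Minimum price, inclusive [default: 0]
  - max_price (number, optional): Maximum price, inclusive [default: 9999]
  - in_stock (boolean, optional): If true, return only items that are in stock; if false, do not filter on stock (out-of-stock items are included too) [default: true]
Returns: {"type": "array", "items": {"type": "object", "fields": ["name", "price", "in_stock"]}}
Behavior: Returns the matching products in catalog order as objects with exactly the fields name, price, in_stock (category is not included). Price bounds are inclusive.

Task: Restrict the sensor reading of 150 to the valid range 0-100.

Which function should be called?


The task needs a function whose description is: Clamp a numeric value to a given range.
clamp_value


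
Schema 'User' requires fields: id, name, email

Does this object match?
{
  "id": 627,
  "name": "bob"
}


Checking required fields...
Missing: email
Invalid - missing required field 'email'


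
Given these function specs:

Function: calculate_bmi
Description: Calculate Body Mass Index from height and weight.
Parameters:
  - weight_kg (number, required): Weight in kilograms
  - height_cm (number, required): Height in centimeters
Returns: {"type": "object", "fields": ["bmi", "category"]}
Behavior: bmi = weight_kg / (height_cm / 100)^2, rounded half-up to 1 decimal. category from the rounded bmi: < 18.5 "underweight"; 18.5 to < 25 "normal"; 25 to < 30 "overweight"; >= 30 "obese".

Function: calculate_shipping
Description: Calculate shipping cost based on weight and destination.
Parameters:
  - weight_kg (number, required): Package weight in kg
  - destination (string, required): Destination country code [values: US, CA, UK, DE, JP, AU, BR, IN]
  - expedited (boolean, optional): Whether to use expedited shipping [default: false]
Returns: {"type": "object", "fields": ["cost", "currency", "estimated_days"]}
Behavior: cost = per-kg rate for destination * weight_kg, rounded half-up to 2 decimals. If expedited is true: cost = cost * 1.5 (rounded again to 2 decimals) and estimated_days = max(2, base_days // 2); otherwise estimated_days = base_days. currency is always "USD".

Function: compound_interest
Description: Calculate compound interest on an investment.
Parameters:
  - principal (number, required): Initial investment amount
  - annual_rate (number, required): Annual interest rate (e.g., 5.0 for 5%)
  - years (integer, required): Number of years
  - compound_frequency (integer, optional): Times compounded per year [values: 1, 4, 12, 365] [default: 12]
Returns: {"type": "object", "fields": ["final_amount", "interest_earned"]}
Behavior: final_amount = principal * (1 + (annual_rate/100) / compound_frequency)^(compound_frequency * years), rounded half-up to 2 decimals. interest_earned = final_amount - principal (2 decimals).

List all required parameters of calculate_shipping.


Parameters of calculate_shipping and their required/optional flag:
  weight_kg: required
  destination: required
  expedited: optional
destination, weight_kg


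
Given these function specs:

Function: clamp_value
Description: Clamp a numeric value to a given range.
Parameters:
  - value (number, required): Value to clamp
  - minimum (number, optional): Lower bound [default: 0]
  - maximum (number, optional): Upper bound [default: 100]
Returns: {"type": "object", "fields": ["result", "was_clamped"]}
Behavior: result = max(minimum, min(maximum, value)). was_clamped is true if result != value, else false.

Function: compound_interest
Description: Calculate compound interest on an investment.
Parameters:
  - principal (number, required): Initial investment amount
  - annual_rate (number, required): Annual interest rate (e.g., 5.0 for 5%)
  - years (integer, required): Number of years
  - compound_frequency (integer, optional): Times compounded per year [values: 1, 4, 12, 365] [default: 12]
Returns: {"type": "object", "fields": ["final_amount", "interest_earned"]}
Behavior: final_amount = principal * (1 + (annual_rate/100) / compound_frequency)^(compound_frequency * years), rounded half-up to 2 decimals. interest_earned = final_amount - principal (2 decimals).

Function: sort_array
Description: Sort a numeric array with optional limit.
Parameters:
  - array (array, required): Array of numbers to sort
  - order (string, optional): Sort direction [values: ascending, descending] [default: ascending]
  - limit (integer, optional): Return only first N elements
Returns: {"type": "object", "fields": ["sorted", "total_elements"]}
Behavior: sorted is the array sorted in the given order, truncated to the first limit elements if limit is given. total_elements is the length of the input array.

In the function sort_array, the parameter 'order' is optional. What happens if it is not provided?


The sort_array spec declares:
  - order (string, optional): Sort direction [values: ascending, descending] [default: ascending]
It defaults to ascending


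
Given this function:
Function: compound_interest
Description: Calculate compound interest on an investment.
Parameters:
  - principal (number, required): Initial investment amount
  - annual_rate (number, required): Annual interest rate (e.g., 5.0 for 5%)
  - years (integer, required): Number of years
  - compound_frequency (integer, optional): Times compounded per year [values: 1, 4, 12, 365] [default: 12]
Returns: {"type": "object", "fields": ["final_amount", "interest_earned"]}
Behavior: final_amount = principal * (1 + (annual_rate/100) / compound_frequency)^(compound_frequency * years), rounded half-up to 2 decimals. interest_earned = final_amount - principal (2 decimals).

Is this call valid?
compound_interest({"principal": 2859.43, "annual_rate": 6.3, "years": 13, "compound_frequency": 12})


Checking all required parameters present and types match... All valid.
Valid


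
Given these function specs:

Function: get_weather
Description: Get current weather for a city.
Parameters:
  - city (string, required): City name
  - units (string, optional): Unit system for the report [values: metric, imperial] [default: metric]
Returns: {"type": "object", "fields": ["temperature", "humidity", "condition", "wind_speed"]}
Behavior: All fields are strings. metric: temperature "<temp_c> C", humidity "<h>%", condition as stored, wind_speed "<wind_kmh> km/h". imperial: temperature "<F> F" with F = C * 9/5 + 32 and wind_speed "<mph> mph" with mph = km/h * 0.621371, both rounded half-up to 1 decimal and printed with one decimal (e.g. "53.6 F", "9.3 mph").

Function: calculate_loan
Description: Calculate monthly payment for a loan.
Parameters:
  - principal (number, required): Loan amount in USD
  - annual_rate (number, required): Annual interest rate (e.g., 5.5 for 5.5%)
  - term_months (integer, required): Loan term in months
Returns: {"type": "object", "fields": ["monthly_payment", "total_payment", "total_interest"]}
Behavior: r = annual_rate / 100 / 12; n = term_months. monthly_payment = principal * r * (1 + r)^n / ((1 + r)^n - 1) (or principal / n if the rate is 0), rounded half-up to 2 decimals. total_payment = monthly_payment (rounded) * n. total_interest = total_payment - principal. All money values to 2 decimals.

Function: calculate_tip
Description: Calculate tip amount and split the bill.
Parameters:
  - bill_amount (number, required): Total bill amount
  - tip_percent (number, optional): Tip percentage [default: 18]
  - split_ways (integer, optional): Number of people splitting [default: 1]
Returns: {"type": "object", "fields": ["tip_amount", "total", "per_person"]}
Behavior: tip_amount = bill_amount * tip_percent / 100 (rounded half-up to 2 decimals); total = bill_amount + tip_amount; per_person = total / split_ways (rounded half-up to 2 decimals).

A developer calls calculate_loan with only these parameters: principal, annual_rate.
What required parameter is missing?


Required parameters: principal, annual_rate, term_months
Provided: principal, annual_rate
Missing: term_months
term_months


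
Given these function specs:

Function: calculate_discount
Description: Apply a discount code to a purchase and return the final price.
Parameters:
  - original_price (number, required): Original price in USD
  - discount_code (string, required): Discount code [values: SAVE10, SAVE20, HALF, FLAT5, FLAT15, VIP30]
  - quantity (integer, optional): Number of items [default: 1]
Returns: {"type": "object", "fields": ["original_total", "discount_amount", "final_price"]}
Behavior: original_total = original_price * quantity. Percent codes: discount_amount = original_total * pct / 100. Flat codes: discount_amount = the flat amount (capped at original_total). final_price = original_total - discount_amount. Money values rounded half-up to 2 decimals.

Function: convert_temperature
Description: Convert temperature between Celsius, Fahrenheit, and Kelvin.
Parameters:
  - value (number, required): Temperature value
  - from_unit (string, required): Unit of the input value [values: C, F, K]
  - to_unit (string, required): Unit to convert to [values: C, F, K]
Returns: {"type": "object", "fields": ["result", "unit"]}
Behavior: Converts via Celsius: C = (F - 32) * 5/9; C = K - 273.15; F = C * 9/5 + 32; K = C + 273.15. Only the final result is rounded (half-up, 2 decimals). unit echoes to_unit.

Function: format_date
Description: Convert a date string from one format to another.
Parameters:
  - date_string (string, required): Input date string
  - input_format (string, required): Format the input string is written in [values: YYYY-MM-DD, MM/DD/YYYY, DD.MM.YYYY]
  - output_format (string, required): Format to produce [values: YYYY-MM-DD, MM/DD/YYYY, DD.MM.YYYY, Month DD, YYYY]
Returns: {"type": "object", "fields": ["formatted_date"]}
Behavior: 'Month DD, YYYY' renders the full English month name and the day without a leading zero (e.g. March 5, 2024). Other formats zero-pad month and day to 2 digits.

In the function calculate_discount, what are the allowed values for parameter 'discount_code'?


The calculate_discount spec declares:
  - discount_code (string, required): Discount code [values: SAVE10, SAVE20, HALF, FLAT5, FLAT15, VIP30]
Allowed values:
SAVE10, SAVE20, HALF, FLAT5, FLAT15, VIP30


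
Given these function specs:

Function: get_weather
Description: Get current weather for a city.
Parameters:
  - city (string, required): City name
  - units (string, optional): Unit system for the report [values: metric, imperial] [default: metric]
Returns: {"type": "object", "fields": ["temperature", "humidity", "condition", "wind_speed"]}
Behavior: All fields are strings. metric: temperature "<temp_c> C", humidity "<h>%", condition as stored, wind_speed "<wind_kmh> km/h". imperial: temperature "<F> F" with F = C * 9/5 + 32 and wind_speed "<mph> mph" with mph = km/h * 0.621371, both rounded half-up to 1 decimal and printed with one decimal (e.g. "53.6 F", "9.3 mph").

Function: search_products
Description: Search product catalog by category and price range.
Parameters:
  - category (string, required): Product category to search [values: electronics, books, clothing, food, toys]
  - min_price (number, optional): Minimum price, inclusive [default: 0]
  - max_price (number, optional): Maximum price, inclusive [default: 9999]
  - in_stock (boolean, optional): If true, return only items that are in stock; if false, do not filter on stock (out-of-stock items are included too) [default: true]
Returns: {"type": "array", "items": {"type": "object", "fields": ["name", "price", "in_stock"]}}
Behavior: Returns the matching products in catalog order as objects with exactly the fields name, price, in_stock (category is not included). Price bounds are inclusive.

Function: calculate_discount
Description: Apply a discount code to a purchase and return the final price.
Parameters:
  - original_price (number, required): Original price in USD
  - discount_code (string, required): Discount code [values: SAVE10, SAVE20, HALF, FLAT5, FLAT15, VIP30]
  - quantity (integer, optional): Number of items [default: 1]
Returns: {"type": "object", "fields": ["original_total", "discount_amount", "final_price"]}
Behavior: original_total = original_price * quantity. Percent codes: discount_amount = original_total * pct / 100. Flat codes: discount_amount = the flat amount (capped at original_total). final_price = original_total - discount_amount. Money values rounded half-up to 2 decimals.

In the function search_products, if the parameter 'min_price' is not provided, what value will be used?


The search_products spec declares:
  - min_price (number, optional): Minimum price, inclusive [default: 0]
Default:
0


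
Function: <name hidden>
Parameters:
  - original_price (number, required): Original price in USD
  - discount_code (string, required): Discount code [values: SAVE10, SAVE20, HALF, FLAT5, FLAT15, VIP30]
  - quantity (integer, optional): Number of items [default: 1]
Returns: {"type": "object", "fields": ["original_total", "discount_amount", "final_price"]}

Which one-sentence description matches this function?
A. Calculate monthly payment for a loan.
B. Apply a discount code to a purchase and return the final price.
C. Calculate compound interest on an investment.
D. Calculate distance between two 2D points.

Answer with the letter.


Parameters original_price, discount_code, quantity and return ["original_total", "discount_amount", "final_price"] fit: Apply a discount code to a purchase and return the final price.
B


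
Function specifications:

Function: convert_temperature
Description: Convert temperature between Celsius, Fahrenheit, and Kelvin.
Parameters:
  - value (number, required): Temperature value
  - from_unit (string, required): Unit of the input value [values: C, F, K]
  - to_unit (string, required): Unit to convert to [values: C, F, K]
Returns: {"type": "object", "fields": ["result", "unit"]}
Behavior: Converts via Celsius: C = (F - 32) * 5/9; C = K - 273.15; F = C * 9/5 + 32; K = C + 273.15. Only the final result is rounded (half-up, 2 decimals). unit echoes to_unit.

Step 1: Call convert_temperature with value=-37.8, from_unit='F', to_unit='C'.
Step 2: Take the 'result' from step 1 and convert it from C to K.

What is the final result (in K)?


Step 1: convert_temperature(value=-37.8, from_unit=F, to_unit=C)
  To C: (-37.8 - 32) * 5/9 = -38.777778
  Target is C: -38.777778
  Round to 2 decimals: -38.78
  -> result = -38.78 C
Step 2: convert_temperature(value=-38.78, from_unit=C, to_unit=K)
  Input already in C: -38.78
  To K: -38.78 + 273.15 = 234.37
  Round to 2 decimals: 234.37
  -> result = 234.37 K
234.37 K


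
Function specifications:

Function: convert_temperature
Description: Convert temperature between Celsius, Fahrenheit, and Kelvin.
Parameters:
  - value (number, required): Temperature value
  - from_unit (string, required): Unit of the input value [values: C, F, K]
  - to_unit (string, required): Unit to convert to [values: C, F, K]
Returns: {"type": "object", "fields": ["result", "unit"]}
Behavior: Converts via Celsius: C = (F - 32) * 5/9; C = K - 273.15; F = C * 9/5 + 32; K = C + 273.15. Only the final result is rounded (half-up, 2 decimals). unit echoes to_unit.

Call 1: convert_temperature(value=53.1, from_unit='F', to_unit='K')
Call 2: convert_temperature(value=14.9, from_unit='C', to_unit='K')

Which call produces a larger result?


Call 1:
  To C: (53.1 - 32) * 5/9 = 11.722222
  To K: 11.722222 + 273.15 = 284.872222
  Round to 2 decimals: 284.87
  -> 284.87 K
Call 2:
  Input already in C: 14.9
  To K: 14.9 + 273.15 = 288.05
  Round to 2 decimals: 288.05
  -> 288.05 K
Call 2 (288.05 K)


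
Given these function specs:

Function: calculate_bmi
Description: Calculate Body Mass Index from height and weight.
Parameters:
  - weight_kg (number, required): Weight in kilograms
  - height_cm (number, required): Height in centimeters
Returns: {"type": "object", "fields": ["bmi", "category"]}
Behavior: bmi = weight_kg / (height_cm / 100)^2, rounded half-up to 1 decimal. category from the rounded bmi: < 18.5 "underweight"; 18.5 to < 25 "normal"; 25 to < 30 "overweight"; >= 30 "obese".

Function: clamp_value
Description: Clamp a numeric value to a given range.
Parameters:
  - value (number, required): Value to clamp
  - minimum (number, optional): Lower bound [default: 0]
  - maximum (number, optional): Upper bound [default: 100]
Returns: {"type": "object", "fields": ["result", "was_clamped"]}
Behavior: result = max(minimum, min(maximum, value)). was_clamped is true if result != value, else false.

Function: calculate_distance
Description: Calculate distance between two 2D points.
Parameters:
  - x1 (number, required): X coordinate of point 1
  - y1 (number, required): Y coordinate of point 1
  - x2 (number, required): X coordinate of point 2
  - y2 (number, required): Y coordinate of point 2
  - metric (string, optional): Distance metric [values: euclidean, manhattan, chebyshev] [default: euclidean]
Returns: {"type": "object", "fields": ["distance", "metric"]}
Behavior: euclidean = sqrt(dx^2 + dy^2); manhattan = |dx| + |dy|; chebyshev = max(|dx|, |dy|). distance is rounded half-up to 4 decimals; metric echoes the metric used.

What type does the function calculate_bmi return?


The calculate_bmi spec declares Returns: {"type": "object", "fields": ["bmi", "category"]}
Type:
object


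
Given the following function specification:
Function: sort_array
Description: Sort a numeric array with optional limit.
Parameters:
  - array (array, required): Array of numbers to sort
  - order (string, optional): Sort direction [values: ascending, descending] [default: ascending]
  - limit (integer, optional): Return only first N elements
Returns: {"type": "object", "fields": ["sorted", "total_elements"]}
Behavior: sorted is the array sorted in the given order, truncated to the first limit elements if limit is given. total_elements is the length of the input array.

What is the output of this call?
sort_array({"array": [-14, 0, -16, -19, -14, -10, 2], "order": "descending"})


sorted descending: [2, 0, -10, -14, -14, -16, -19]
total_elements = len(input) = 7
Output:
{"sorted": [2, 0, -10, -14, -14, -16, -19], "total_elements": 7}


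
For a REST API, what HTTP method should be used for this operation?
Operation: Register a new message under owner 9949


GET = read, POST = create, PUT = update/replace, DELETE = remove
This operation is a create.
POST


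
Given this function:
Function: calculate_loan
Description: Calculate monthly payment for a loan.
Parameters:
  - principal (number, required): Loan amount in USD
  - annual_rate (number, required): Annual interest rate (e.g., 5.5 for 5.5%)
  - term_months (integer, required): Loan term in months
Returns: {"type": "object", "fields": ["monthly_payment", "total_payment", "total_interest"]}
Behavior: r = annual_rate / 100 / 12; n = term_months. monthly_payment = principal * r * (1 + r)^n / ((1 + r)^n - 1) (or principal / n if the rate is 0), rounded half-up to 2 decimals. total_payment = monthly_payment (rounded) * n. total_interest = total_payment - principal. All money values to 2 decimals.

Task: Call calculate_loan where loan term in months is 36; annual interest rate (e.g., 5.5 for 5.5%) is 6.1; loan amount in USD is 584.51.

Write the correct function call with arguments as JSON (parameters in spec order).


Mapping each described value to its parameter name:
  'Loan term in months' -> term_months = 36
  'Annual interest rate (e.g., 5.5 for 5.5%)' -> annual_rate = 6.1
  'Loan amount in USD' -> principal = 584.51
calculate_loan({"principal": 584.51, "annual_rate": 6.1, "term_months": 36})


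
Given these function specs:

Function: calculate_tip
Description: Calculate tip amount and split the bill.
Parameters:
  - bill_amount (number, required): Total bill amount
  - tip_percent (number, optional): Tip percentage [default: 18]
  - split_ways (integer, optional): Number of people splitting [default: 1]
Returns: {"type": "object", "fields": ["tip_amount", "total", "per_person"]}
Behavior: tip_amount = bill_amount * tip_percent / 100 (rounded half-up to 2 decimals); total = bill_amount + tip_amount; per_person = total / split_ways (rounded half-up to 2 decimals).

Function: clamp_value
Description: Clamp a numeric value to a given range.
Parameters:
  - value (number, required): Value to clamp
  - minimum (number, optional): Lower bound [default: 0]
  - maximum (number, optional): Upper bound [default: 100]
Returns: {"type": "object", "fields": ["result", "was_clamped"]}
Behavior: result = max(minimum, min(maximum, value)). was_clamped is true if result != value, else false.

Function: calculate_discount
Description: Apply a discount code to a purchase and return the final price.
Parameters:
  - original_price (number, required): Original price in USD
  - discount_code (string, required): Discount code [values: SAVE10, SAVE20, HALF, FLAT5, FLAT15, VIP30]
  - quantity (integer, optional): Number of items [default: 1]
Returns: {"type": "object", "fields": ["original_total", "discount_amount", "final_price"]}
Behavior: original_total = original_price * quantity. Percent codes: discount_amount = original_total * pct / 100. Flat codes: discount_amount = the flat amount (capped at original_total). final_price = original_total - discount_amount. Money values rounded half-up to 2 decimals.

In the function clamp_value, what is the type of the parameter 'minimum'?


The clamp_value spec declares:
  - minimum (number, optional): Lower bound [default: 0]
Type:
number


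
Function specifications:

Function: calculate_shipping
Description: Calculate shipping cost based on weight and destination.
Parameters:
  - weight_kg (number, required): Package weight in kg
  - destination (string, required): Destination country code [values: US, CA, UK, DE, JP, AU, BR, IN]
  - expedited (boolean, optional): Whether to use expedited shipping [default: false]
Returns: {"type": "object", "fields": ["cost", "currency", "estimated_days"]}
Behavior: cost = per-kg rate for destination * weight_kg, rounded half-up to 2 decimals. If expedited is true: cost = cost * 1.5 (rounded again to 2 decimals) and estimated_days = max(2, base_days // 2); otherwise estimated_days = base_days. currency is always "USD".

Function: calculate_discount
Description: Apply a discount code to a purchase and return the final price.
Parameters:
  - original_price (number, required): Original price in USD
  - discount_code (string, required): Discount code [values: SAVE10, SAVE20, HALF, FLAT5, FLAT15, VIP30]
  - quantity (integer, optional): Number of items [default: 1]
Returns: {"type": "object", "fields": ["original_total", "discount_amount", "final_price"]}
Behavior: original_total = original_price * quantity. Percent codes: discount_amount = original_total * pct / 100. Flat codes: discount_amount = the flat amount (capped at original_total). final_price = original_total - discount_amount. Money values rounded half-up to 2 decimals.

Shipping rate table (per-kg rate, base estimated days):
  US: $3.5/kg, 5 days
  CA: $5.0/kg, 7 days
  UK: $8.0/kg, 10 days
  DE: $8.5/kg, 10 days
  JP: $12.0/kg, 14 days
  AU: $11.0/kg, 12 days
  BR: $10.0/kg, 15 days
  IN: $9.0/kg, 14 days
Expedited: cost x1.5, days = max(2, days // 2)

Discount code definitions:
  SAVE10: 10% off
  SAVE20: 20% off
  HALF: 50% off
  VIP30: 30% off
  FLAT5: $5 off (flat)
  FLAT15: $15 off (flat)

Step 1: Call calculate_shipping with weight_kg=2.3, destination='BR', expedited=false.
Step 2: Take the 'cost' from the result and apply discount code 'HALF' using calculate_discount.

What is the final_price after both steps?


Step 1: calculate_shipping(weight_kg=2.3, destination=BR, expedited=false)
  Rate for BR: $10.0/kg, base 15 days
  cost = 10.0 * 2.3 = 23 -> 23.00
  expedited not set/false: estimated_days = 15
  -> cost = 23.00 USD
Step 2: calculate_discount(original_price=23.0, discount_code=HALF, quantity=1)
  original_total = 23.0 * 1 = 23.00
  HALF = 50% off: discount_amount = 23.00 * 50/100 = 11.5 -> 11.50
  final_price = 23.00 - 11.50 = 11.50
  -> final_price = 11.50
$11.50


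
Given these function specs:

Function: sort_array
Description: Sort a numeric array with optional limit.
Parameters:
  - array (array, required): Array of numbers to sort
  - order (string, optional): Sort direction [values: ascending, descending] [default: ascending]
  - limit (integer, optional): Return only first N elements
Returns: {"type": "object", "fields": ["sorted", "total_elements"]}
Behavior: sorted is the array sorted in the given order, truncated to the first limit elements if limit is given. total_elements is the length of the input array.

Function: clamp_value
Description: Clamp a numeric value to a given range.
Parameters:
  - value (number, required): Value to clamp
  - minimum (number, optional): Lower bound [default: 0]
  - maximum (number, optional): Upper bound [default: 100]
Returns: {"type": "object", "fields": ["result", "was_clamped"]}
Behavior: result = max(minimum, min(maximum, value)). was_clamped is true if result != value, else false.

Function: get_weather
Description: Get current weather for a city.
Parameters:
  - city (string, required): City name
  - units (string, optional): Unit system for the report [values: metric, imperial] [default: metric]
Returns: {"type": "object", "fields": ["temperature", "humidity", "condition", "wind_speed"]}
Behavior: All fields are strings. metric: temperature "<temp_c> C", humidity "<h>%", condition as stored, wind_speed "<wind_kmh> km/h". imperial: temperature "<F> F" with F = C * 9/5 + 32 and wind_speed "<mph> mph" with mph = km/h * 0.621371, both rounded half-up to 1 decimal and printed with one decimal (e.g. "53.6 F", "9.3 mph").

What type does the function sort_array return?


The sort_array spec declares Returns: {"type": "object", "fields": ["sorted", "total_elements"]}
Type:
object


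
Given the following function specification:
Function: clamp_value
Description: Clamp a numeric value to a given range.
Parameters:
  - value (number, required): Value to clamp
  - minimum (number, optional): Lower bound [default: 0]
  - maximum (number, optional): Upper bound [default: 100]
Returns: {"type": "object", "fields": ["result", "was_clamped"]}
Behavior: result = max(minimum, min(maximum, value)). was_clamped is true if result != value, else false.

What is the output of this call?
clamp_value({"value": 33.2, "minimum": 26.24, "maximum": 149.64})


result = max(26.24, min(149.64, 33.2)) = max(26.24, 33.2) = 33.2
was_clamped = (33.2 != 33.2) = false
Output:
{"result": 33.2, "was_clamped": false}


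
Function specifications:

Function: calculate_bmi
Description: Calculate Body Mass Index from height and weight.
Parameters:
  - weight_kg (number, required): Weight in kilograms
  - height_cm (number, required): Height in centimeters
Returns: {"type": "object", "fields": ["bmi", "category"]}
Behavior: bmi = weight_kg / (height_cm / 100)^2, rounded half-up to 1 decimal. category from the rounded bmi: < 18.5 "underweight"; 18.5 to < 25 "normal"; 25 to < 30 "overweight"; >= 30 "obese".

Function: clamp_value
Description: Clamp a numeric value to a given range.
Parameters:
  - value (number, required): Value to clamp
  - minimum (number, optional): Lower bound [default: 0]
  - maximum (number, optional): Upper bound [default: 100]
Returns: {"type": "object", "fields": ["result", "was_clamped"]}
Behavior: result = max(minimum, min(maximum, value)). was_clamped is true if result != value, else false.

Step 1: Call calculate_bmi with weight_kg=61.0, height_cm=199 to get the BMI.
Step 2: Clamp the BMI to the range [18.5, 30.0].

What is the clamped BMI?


Step 1: calculate_bmi(weight_kg=61.0, height_cm=199)
  height_m = 199 / 100 = 1.99
  bmi = 61.0 / 1.99^2 = 61.0 / 3.9601 = 15.403651 -> 15.4
  15.4 < 18.5 -> underweight
  -> bmi = 15.4
Step 2: clamp_value(value=15.4, minimum=18.5, maximum=30.0)
  result = max(18.5, min(30.0, 15.4)) = max(18.5, 15.4) = 18.5
  was_clamped = (18.5 != 15.4) = true
  -> result = 18.5
18.5
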